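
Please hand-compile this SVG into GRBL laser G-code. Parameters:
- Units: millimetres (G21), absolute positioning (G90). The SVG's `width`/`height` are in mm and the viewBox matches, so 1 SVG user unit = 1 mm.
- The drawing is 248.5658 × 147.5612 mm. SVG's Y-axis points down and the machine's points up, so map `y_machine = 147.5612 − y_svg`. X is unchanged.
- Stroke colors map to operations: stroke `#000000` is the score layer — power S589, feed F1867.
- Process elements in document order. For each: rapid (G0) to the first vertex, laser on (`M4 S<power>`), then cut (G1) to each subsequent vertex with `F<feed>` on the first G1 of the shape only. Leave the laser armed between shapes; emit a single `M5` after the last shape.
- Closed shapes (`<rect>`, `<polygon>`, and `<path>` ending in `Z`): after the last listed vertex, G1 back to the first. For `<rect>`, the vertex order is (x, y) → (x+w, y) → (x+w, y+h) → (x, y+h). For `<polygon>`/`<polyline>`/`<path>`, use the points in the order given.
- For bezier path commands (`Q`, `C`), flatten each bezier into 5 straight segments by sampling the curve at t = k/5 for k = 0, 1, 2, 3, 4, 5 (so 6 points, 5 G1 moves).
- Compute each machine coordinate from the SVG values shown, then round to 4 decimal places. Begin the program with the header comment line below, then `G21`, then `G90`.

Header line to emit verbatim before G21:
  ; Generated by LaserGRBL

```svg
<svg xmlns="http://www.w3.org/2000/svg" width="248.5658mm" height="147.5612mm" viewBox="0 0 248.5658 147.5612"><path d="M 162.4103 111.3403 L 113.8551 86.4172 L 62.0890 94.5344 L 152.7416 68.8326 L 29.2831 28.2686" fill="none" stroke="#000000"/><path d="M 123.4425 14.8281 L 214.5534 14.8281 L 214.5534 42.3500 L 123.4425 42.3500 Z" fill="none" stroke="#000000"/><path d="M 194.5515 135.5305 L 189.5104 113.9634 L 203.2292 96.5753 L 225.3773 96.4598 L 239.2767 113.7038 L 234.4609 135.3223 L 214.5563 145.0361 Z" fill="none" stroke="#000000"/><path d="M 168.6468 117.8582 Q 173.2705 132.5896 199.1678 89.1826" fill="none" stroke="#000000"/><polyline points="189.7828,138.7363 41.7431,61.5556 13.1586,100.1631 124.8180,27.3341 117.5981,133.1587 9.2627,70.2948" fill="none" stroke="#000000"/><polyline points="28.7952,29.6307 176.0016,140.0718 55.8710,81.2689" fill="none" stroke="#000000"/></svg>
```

; Generated by LaserGRBL
G21
G90
G0 X162.4103 Y36.2209
M4 S589
G1 X113.8551 Y61.1440 F1867
G1 X62.0890 Y53.0268
G1 X152.7416 Y78.7286
G1 X29.2831 Y119.2926
G0 X123.4425 Y132.7331
M4 S589
G1 X214.5534 Y132.7331 F1867
G1 X214.5534 Y105.2112
G1 X123.4425 Y105.2112
G1 X123.4425 Y132.7331
G0 X194.5515 Y12.0307
M4 S589
G1 X189.5104 Y33.5978 F1867
G1 X203.2292 Y50.9859
G1 X225.3773 Y51.1014
G1 X239.2767 Y33.8574
G1 X234.4609 Y12.2389
G1 X214.5563 Y2.5251
G1 X194.5515 Y12.0307
G0 X168.6468 Y29.7030
M4 S589
G1 X171.3472 Y26.1360 F1867
G1 X175.7495 Y27.2200
G1 X181.8537 Y32.9551
G1 X189.6598 Y43.3413
G1 X199.1678 Y58.3786
G0 X189.7828 Y8.8249
M4 S589
G1 X41.7431 Y86.0056 F1867
G1 X13.1586 Y47.3981
G1 X124.8180 Y120.2271
G1 X117.5981 Y14.4025
G1 X9.2627 Y77.2664
G0 X28.7952 Y117.9305
M4 S589
G1 X176.0016 Y7.4894 F1867
G1 X55.8710 Y66.2923
M5

viewBox `0 0 248.5658 147.5612` with mm width/height → 1 unit = 1 mm. Flip: y_m = 147.5612 − y_svg.

**Shape 1** — `<path>` open polyline, stroke `#000000` → score (S589, F1867). Machine vertices: (162.4103,36.2209) → (113.8551,61.1440) → (62.0890,53.0268) → (152.7416,78.7286) → (29.2831,119.2926). Open path.

**Shape 2** — `<path>` rectangle, stroke `#000000` → score (S589, F1867). Machine vertices: (123.4425,132.7331) → (214.5534,132.7331) → (214.5534,105.2112) → (123.4425,105.2112) → (123.4425,132.7331). Closed: final G1 returns to the first vertex.

**Shape 3** — `<path>` regular polygon, stroke `#000000` → score (S589, F1867). Machine vertices: (194.5515,12.0307) → (189.5104,33.5978) → (203.2292,50.9859) → (225.3773,51.1014) → (239.2767,33.8574) → (234.4609,12.2389) → (214.5563,2.5251) → (194.5515,12.0307). Closed: final G1 returns to the first vertex.

**Shape 4** — `<path>` quadratic bezier, stroke `#000000` → score (S589, F1867). Control points (SVG): P0=(168.6468,117.8582), P1=(173.2705,132.5896), P2=(199.1678,89.1826); sampled at t=k/5. Machine vertices: (168.6468,29.7030) → (171.3472,26.1360) → (175.7495,27.2200) → (181.8537,32.9551) → (189.6598,43.3413) → (199.1678,58.3786). Open path.

**Shape 5** — `<polyline>` open polyline, stroke `#000000` → score (S589, F1867). Machine vertices: (189.7828,8.8249) → (41.7431,86.0056) → (13.1586,47.3981) → (124.8180,120.2271) → (117.5981,14.4025) → (9.2627,77.2664). Open path.

**Shape 6** — `<polyline>` open polyline, stroke `#000000` → score (S589, F1867). Machine vertices: (28.7952,117.9305) → (176.0016,7.4894) → (55.8710,66.2923). Open path.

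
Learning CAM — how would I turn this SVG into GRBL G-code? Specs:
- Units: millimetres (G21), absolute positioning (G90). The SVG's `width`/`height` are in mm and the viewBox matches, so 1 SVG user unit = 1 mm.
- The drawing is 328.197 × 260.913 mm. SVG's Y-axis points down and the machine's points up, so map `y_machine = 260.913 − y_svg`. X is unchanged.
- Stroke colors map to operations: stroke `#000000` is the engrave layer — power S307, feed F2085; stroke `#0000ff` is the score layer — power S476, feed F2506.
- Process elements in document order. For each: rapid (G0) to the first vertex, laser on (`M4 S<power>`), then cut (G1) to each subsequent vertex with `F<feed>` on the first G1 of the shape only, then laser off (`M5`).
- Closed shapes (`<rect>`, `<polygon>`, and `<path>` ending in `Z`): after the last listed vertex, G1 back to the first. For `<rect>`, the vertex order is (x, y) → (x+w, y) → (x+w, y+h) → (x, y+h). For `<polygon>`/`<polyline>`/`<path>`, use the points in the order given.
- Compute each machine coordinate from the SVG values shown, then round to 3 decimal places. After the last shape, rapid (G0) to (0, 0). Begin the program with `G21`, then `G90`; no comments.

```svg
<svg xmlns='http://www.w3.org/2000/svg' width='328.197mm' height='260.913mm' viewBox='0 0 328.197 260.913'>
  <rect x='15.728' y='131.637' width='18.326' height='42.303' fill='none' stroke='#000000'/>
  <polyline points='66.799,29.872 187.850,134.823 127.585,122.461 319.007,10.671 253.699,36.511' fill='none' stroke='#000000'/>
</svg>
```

G21
G90
G0 X15.728 Y129.276
M4 S307
G1 X34.054 Y129.276 F2085
G1 X34.054 Y86.973
G1 X15.728 Y86.973
G1 X15.728 Y129.276
M5
G0 X66.799 Y231.041
M4 S307
G1 X187.850 Y126.090 F2085
G1 X127.585 Y138.452
G1 X319.007 Y250.242
G1 X253.699 Y224.402
M5
G0 X0.000 Y0.000

viewBox `0 0 328.197 260.913` with mm width/height → 1 unit = 1 mm. Flip: y_m = 260.913 − y_svg.

**Shape 1** — `<rect>` rectangle, stroke `#000000` → engrave (S307, F2085). Machine vertices: (15.728,129.276) → (34.054,129.276) → (34.054,86.973) → (15.728,86.973) → (15.728,129.276). Closed: final G1 returns to the first vertex.

**Shape 2** — `<polyline>` open polyline, stroke `#000000` → engrave (S307, F2085). Machine vertices: (66.799,231.041) → (187.850,126.090) → (127.585,138.452) → (319.007,250.242) → (253.699,224.402). Open path.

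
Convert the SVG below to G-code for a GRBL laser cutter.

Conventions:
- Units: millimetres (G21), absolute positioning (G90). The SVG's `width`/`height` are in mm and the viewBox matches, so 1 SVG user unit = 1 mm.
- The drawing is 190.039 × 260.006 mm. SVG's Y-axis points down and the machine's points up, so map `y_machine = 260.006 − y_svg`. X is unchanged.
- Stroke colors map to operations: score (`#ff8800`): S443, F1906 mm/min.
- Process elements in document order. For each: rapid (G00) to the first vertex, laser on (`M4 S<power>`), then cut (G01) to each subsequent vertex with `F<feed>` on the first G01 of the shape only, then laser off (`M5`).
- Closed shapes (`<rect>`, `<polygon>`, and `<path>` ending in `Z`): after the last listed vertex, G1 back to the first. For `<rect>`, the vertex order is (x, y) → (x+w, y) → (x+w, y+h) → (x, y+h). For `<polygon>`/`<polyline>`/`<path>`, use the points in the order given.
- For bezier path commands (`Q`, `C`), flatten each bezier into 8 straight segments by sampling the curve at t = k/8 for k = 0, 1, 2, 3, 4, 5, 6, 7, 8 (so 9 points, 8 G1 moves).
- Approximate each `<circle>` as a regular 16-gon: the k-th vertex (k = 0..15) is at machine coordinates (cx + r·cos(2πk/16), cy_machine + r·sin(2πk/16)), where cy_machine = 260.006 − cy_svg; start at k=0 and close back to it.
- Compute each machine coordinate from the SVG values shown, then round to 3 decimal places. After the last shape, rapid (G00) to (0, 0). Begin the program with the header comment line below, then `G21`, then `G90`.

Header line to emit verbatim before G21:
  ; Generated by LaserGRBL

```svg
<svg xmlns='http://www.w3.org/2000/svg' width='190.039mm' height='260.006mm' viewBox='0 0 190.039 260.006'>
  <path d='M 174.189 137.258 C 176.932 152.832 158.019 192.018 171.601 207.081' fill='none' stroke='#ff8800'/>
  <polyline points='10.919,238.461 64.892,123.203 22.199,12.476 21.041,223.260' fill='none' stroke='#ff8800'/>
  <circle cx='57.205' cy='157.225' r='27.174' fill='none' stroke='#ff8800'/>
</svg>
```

viewBox `0 0 190.039 260.006` with mm width/height → 1 unit = 1 mm. Flip: y_m = 260.006 − y_svg.

**Shape 1** — `<path>` cubic bezier, stroke `#ff8800` → score (S443, F1906). Control points (SVG): P0=(174.189,137.258), P1=(176.932,152.832), P2=(158.019,192.018), P3=(171.601,207.081); sampled at t=k/8. Machine vertices: (174.189,122.748) → (174.308,115.894) → (173.032,107.386) → (170.994,97.783) → (168.830,87.645) → (167.174,77.530) → (166.661,67.999) → (167.925,59.611) → (171.601,52.925). Open path.

**Shape 2** — `<polyline>` open polyline, stroke `#ff8800` → score (S443, F1906). Machine vertices: (10.919,21.545) → (64.892,136.803) → (22.199,247.530) → (21.041,36.746). Open path.

**Shape 3** — `<circle>` circle, stroke `#ff8800` → score (S443, F1906). Machine vertices: (84.379,102.781) → (82.311,113.180) → (76.420,121.996) → (67.604,127.887) → (57.205,129.955) → (46.806,127.887) → (37.990,121.996) → (32.099,113.180) → (30.031,102.781) → (32.099,92.382) → (37.990,83.566) → (46.806,77.675) → (57.205,75.607) → (67.604,77.675) → (76.420,83.566) → (82.311,92.382) → (84.379,102.781). Closed: final G1 returns to the first vertex.

; Generated by LaserGRBL
G21
G90
G00 X174.189 Y122.748
M4 S443
G01 X174.308 Y115.894 F1906
G01 X173.032 Y107.386
G01 X170.994 Y97.783
G01 X168.830 Y87.645
G01 X167.174 Y77.530
G01 X166.661 Y67.999
G01 X167.925 Y59.611
G01 X171.601 Y52.925
M5
G00 X10.919 Y21.545
M4 S443
G01 X64.892 Y136.803 F1906
G01 X22.199 Y247.530
G01 X21.041 Y36.746
M5
G00 X84.379 Y102.781
M4 S443
G01 X82.311 Y113.180 F1906
G01 X76.420 Y121.996
G01 X67.604 Y127.887
G01 X57.205 Y129.955
G01 X46.806 Y127.887
G01 X37.990 Y121.996
G01 X32.099 Y113.180
G01 X30.031 Y102.781
G01 X32.099 Y92.382
G01 X37.990 Y83.566
G01 X46.806 Y77.675
G01 X57.205 Y75.607
G01 X67.604 Y77.675
G01 X76.420 Y83.566
G01 X82.311 Y92.382
G01 X84.379 Y102.781
M5
G00 X0.000 Y0.000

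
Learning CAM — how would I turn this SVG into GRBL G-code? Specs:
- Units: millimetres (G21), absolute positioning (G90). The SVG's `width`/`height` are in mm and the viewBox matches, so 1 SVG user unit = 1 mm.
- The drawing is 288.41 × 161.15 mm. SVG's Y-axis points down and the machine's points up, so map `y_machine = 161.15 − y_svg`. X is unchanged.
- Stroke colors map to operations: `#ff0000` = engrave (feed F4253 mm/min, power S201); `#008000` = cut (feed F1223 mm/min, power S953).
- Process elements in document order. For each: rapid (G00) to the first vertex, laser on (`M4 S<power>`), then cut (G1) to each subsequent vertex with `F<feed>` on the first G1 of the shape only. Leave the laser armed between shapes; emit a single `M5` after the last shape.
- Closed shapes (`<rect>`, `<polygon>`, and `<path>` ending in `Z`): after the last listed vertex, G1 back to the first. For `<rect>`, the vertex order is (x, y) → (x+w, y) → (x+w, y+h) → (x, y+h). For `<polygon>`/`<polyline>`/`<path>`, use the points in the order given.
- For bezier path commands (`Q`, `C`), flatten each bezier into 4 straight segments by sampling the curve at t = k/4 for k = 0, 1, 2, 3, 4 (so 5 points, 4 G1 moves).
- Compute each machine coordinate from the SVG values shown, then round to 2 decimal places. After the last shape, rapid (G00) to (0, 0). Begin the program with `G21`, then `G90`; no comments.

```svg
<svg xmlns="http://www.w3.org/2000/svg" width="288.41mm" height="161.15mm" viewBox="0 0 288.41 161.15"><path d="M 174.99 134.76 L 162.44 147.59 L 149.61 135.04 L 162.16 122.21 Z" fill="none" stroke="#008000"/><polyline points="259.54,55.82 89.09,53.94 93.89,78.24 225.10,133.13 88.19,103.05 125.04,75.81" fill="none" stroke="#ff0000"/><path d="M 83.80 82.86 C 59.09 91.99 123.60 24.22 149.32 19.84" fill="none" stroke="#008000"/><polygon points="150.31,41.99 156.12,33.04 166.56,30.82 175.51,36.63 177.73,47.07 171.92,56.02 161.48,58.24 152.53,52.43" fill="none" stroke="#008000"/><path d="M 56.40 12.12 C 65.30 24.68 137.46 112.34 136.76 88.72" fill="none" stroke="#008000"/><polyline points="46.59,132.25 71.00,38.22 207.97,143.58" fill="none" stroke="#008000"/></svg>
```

Since the viewBox matches the mm dimensions, user units are millimetres directly. The only transform is the Y-flip y_m = 161.15 − y_svg.

Shape 1 is a regular polygon drawn with `<path>`. Its stroke #008000 means cut at S953, F1223. After flipping Y the toolpath is (174.99,26.39) → (162.44,13.56) → (149.61,26.11) → (162.16,38.94) → (174.99,26.39), returning to the start.

Shape 2 is a open polyline drawn with `<polyline>`. Its stroke #ff0000 means engrave at S201, F4253. After flipping Y the toolpath is (259.54,105.33) → (89.09,107.21) → (93.89,82.91) → (225.10,28.02) → (88.19,58.10) → (125.04,85.34).

Shape 3 is a cubic bezier drawn with `<path>`. Its stroke #008000 means cut at S953, F1223. After flipping Y the toolpath is (83.80,78.29) → (80.00,83.67) → (97.65,104.73) → (124.76,128.33) → (149.32,141.31).

Shape 4 is a regular polygon drawn with `<polygon>`. Its stroke #008000 means cut at S953, F1223. After flipping Y the toolpath is (150.31,119.16) → (156.12,128.11) → (166.56,130.33) → (175.51,124.52) → (177.73,114.08) → (171.92,105.13) → (161.48,102.91) → (152.53,108.72) → (150.31,119.16), returning to the start.

Shape 5 is a cubic bezier drawn with `<path>`. Its stroke #008000 means cut at S953, F1223. After flipping Y the toolpath is (56.40,149.03) → (72.81,128.44) → (100.18,97.16) → (125.75,72.67) → (136.76,72.43).

Shape 6 is a open polyline drawn with `<polyline>`. Its stroke #008000 means cut at S953, F1223. After flipping Y the toolpath is (46.59,28.90) → (71.00,122.93) → (207.97,17.57).

G21
G90
G00 X174.99 Y26.39
M4 S953
G1 X162.44 Y13.56 F1223
G1 X149.61 Y26.11
G1 X162.16 Y38.94
G1 X174.99 Y26.39
G00 X259.54 Y105.33
M4 S201
G1 X89.09 Y107.21 F4253
G1 X93.89 Y82.91
G1 X225.10 Y28.02
G1 X88.19 Y58.10
G1 X125.04 Y85.34
G00 X83.80 Y78.29
M4 S953
G1 X80.00 Y83.67 F1223
G1 X97.65 Y104.73
G1 X124.76 Y128.33
G1 X149.32 Y141.31
G00 X150.31 Y119.16
M4 S953
G1 X156.12 Y128.11 F1223
G1 X166.56 Y130.33
G1 X175.51 Y124.52
G1 X177.73 Y114.08
G1 X171.92 Y105.13
G1 X161.48 Y102.91
G1 X152.53 Y108.72
G1 X150.31 Y119.16
G00 X56.40 Y149.03
M4 S953
G1 X72.81 Y128.44 F1223
G1 X100.18 Y97.16
G1 X125.75 Y72.67
G1 X136.76 Y72.43
G00 X46.59 Y28.90
M4 S953
G1 X71.00 Y122.93 F1223
G1 X207.97 Y17.57
M5
G00 X0.00 Y0.00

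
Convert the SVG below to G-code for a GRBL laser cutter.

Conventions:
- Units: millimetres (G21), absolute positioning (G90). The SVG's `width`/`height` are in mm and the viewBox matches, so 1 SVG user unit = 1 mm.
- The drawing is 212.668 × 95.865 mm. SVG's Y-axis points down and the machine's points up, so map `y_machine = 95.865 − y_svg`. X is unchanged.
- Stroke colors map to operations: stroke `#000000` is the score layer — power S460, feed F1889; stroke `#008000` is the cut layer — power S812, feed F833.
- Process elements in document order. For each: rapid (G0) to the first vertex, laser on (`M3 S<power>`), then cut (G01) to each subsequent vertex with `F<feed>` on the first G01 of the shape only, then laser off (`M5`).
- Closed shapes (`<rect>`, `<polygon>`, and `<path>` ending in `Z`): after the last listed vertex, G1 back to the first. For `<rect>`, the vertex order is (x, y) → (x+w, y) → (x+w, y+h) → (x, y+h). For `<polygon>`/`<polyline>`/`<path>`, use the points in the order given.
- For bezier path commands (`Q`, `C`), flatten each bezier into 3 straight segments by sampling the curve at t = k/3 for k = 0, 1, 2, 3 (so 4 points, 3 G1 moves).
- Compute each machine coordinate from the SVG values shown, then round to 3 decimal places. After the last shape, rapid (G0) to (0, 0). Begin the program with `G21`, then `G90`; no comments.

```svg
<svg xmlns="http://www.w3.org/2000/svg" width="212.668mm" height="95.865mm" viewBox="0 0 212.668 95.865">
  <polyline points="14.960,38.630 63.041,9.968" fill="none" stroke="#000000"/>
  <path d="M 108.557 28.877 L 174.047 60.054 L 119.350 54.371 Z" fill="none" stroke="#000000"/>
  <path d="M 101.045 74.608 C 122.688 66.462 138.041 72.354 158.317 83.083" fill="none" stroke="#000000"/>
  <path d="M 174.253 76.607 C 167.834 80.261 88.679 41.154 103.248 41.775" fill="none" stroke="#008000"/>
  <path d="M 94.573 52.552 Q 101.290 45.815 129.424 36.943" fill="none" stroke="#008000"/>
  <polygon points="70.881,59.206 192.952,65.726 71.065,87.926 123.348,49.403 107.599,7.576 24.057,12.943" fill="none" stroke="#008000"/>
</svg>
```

Since the viewBox matches the mm dimensions, user units are millimetres directly. The only transform is the Y-flip y_m = 95.865 − y_svg.

Shape 1 is a line segment drawn with `<polyline>`. Its stroke #000000 means score at S460, F1889. After flipping Y the toolpath is (14.960,57.235) → (63.041,85.897).

Shape 2 is a closed polygon drawn with `<path>`. Its stroke #000000 means score at S460, F1889. After flipping Y the toolpath is (108.557,66.988) → (174.047,35.811) → (119.350,41.494) → (108.557,66.988), returning to the start.

Shape 3 is a cubic bezier drawn with `<path>`. Its stroke #000000 means score at S460, F1889. After flipping Y the toolpath is (101.045,21.257) → (121.007,25.064) → (139.267,21.558) → (158.317,12.782).

Shape 4 is a cubic bezier drawn with `<path>`. Its stroke #008000 means cut at S812, F833. After flipping Y the toolpath is (174.253,19.258) → (149.754,26.803) → (113.755,44.523) → (103.248,54.090).

Shape 5 is a quadratic bezier drawn with `<path>`. Its stroke #008000 means cut at S812, F833. After flipping Y the toolpath is (94.573,43.313) → (101.431,48.042) → (113.048,53.245) → (129.424,58.922).

Shape 6 is a closed polygon drawn with `<polygon>`. Its stroke #008000 means cut at S812, F833. After flipping Y the toolpath is (70.881,36.659) → (192.952,30.139) → (71.065,7.939) → (123.348,46.462) → (107.599,88.289) → (24.057,82.922) → (70.881,36.659), returning to the start.

G21
G90
G0 X14.960 Y57.235
M3 S460
G01 X63.041 Y85.897 F1889
M5
G0 X108.557 Y66.988
M3 S460
G01 X174.047 Y35.811 F1889
G01 X119.350 Y41.494
G01 X108.557 Y66.988
M5
G0 X101.045 Y21.257
M3 S460
G01 X121.007 Y25.064 F1889
G01 X139.267 Y21.558
G01 X158.317 Y12.782
M5
G0 X174.253 Y19.258
M3 S812
G01 X149.754 Y26.803 F833
G01 X113.755 Y44.523
G01 X103.248 Y54.090
M5
G0 X94.573 Y43.313
M3 S812
G01 X101.431 Y48.042 F833
G01 X113.048 Y53.245
G01 X129.424 Y58.922
M5
G0 X70.881 Y36.659
M3 S812
G01 X192.952 Y30.139 F833
G01 X71.065 Y7.939
G01 X123.348 Y46.462
G01 X107.599 Y88.289
G01 X24.057 Y82.922
G01 X70.881 Y36.659
M5
G0 X0.000 Y0.000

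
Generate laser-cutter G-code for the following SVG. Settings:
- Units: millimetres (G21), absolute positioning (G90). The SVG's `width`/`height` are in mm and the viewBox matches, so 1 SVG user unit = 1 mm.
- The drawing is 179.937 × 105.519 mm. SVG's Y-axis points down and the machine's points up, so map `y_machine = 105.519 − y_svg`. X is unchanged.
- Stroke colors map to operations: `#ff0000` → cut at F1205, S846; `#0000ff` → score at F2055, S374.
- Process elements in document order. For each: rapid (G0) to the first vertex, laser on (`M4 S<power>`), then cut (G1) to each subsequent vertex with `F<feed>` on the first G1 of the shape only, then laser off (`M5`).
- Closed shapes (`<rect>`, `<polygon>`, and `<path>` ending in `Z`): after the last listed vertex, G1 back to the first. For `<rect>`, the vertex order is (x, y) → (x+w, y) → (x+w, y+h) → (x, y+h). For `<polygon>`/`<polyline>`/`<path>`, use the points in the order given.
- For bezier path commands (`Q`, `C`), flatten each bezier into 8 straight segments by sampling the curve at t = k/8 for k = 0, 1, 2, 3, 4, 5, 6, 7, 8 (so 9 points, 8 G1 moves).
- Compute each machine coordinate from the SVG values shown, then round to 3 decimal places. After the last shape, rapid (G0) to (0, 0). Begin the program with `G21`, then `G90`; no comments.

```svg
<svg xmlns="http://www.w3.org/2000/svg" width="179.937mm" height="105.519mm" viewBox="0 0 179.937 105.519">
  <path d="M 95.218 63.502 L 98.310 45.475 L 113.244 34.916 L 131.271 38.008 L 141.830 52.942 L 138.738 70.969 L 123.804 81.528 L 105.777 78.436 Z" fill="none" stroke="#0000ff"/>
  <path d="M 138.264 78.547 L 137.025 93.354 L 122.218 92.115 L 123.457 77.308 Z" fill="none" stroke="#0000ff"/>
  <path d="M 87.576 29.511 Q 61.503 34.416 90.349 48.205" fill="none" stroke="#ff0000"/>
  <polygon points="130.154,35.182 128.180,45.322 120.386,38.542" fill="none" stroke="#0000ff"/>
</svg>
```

G21
G90
G0 X95.218 Y42.017
M4 S374
G1 X98.310 Y60.044 F2055
G1 X113.244 Y70.603
G1 X131.271 Y67.511
G1 X141.830 Y52.577
G1 X138.738 Y34.550
G1 X123.804 Y23.991
G1 X105.777 Y27.083
G1 X95.218 Y42.017
M5
G0 X138.264 Y26.972
M4 S374
G1 X137.025 Y12.165 F2055
G1 X122.218 Y13.404
G1 X123.457 Y28.211
G1 X138.264 Y26.972
M5
G0 X87.576 Y76.008
M4 S846
G1 X81.916 Y74.643 F1205
G1 X77.972 Y73.000
G1 X75.744 Y71.080
G1 X75.233 Y68.882
G1 X76.437 Y66.406
G1 X79.358 Y63.653
G1 X83.996 Y60.622
G1 X90.349 Y57.314
M5
G0 X130.154 Y70.337
M4 S374
G1 X128.180 Y60.197 F2055
G1 X120.386 Y66.977
G1 X130.154 Y70.337
M5
G0 X0.000 Y0.000

viewBox `0 0 179.937 105.519` with mm width/height → 1 unit = 1 mm. Flip: y_m = 105.519 − y_svg.

**Shape 1** — `<path>` regular polygon, stroke `#0000ff` → score (S374, F2055). Machine vertices: (95.218,42.017) → (98.310,60.044) → (113.244,70.603) → (131.271,67.511) → (141.830,52.577) → (138.738,34.550) → (123.804,23.991) → (105.777,27.083) → (95.218,42.017). Closed: final G1 returns to the first vertex.

**Shape 2** — `<path>` regular polygon, stroke `#0000ff` → score (S374, F2055). Machine vertices: (138.264,26.972) → (137.025,12.165) → (122.218,13.404) → (123.457,28.211) → (138.264,26.972). Closed: final G1 returns to the first vertex.

**Shape 3** — `<path>` quadratic bezier, stroke `#ff0000` → cut (S846, F1205). Control points (SVG): P0=(87.576,29.511), P1=(61.503,34.416), P2=(90.349,48.205); sampled at t=k/8. Machine vertices: (87.576,76.008) → (81.916,74.643) → (77.972,73.000) → (75.744,71.080) → (75.233,68.882) → (76.437,66.406) → (79.358,63.653) → (83.996,60.622) → (90.349,57.314). Open path.

**Shape 4** — `<polygon>` regular polygon, stroke `#0000ff` → score (S374, F2055). Machine vertices: (130.154,70.337) → (128.180,60.197) → (120.386,66.977) → (130.154,70.337). Closed: final G1 returns to the first vertex.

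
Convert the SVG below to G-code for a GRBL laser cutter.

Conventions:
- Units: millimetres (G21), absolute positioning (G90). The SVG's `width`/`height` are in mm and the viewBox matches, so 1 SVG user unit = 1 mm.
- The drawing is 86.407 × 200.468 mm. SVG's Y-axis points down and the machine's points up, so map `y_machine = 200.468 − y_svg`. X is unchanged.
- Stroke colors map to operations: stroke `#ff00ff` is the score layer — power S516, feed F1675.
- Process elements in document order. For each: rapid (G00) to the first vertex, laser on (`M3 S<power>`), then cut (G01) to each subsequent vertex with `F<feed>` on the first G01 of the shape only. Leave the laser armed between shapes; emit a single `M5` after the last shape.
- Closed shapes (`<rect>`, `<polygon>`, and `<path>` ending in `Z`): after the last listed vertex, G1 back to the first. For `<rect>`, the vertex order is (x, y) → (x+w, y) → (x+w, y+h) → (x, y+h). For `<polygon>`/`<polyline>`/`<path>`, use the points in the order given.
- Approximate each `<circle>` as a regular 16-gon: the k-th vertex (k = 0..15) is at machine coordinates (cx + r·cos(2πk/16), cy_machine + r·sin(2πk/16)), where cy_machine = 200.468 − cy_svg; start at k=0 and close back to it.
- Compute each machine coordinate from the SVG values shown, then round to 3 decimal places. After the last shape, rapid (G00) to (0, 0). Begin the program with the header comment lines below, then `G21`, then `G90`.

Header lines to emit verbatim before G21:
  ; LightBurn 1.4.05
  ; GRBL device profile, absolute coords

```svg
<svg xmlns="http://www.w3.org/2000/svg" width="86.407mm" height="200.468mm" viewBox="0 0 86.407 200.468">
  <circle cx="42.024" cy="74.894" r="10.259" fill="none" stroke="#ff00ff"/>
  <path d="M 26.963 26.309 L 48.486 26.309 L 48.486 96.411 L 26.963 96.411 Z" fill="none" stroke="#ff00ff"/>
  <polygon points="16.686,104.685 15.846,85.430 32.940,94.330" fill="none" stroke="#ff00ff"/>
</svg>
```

1 u = 1 mm; y_m = 200.468 − y.

[1] `<circle>` circle, #ff00ff→score S516 F1675: (52.283,125.574) → (51.502,129.500) → (49.278,132.828) → (45.950,135.052) → (42.024,135.833) → (38.098,135.052) → (34.770,132.828) → (32.546,129.500) → (31.765,125.574) → (32.546,121.648) → (34.770,118.320) → (38.098,116.096) → (42.024,115.315) → (45.950,116.096) → (49.278,118.320) → (51.502,121.648) → (52.283,125.574) (closed)

[2] `<path>` rectangle, #ff00ff→score S516 F1675: (26.963,174.159) → (48.486,174.159) → (48.486,104.057) → (26.963,104.057) → (26.963,174.159) (closed)

[3] `<polygon>` regular polygon, #ff00ff→score S516 F1675: (16.686,95.783) → (15.846,115.038) → (32.940,106.138) → (16.686,95.783) (closed)

; LightBurn 1.4.05
; GRBL device profile, absolute coords
G21
G90
G00 X52.283 Y125.574
M3 S516
G01 X51.502 Y129.500 F1675
G01 X49.278 Y132.828
G01 X45.950 Y135.052
G01 X42.024 Y135.833
G01 X38.098 Y135.052
G01 X34.770 Y132.828
G01 X32.546 Y129.500
G01 X31.765 Y125.574
G01 X32.546 Y121.648
G01 X34.770 Y118.320
G01 X38.098 Y116.096
G01 X42.024 Y115.315
G01 X45.950 Y116.096
G01 X49.278 Y118.320
G01 X51.502 Y121.648
G01 X52.283 Y125.574
G00 X26.963 Y174.159
M3 S516
G01 X48.486 Y174.159 F1675
G01 X48.486 Y104.057
G01 X26.963 Y104.057
G01 X26.963 Y174.159
G00 X16.686 Y95.783
M3 S516
G01 X15.846 Y115.038 F1675
G01 X32.940 Y106.138
G01 X16.686 Y95.783
M5
G00 X0.000 Y0.000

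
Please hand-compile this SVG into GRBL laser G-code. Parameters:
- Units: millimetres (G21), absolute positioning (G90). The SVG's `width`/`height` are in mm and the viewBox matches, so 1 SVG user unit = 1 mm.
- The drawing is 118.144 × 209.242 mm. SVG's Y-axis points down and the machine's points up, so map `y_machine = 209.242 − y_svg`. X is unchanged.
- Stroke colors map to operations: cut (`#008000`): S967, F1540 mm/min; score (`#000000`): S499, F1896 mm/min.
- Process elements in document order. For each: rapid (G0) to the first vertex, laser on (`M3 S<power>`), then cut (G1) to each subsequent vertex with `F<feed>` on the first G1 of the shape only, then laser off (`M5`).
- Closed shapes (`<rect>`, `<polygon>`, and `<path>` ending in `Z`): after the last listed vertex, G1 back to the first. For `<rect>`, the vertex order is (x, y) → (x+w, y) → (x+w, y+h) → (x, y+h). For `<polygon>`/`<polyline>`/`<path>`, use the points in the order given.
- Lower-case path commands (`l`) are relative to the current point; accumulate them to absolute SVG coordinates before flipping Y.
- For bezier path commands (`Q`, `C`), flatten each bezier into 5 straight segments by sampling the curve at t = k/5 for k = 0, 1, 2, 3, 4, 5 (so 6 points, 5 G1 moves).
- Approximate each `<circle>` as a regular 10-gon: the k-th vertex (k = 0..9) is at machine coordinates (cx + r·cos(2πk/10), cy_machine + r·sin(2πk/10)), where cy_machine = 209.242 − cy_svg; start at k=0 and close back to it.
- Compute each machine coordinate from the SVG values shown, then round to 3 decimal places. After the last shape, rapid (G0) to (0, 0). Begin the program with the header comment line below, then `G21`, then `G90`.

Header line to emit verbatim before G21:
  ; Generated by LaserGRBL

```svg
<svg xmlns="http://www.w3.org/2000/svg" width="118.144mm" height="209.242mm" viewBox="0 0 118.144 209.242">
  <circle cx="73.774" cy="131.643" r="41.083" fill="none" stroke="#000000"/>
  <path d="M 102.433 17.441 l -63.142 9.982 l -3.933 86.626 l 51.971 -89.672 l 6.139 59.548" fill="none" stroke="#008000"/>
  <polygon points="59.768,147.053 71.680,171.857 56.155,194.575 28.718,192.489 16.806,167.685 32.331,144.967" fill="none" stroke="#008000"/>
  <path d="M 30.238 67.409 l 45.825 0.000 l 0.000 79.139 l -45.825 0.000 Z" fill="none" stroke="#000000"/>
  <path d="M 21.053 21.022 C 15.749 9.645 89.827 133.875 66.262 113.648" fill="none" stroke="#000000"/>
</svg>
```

; Generated by LaserGRBL
G21
G90
G0 X114.857 Y77.599
M3 S499
G1 X107.011 Y101.747 F1896
G1 X86.469 Y116.671
G1 X61.079 Y116.671
G1 X40.537 Y101.747
G1 X32.691 Y77.599
G1 X40.537 Y53.451
G1 X61.079 Y38.527
G1 X86.469 Y38.527
G1 X107.011 Y53.451
G1 X114.857 Y77.599
M5
G0 X102.433 Y191.801
M3 S967
G1 X39.291 Y181.819 F1540
G1 X35.358 Y95.193
G1 X87.329 Y184.865
G1 X93.468 Y125.317
M5
G0 X59.768 Y62.189
M3 S967
G1 X71.680 Y37.385 F1540
G1 X56.155 Y14.667
G1 X28.718 Y16.753
G1 X16.806 Y41.557
G1 X32.331 Y64.275
G1 X59.768 Y62.189
M5
G0 X30.238 Y141.833
M3 S499
G1 X76.063 Y141.833 F1896
G1 X76.063 Y62.694
G1 X30.238 Y62.694
G1 X30.238 Y141.833
M5
G0 X21.053 Y188.220
M3 S499
G1 X25.980 Y181.014 F1896
G1 X41.462 Y154.705
G1 X59.001 Y122.737
G1 X70.100 Y98.552
G1 X66.262 Y95.594
M5
G0 X0.000 Y0.000

viewBox `0 0 118.144 209.242` with mm width/height → 1 unit = 1 mm. Flip: y_m = 209.242 − y_svg.

**Shape 1** — `<circle>` circle, stroke `#000000` → score (S499, F1896). Machine vertices: (114.857,77.599) → (107.011,101.747) → (86.469,116.671) → (61.079,116.671) → (40.537,101.747) → (32.691,77.599) → (40.537,53.451) → (61.079,38.527) → (86.469,38.527) → (107.011,53.451) → (114.857,77.599). Closed: final G1 returns to the first vertex.

**Shape 2** — `<path>` open polyline, stroke `#008000` → cut (S967, F1540). Machine vertices: (102.433,191.801) → (39.291,181.819) → (35.358,95.193) → (87.329,184.865) → (93.468,125.317). Open path.

**Shape 3** — `<polygon>` regular polygon, stroke `#008000` → cut (S967, F1540). Machine vertices: (59.768,62.189) → (71.680,37.385) → (56.155,14.667) → (28.718,16.753) → (16.806,41.557) → (32.331,64.275) → (59.768,62.189). Closed: final G1 returns to the first vertex.

**Shape 4** — `<path>` rectangle, stroke `#000000` → score (S499, F1896). Machine vertices: (30.238,141.833) → (76.063,141.833) → (76.063,62.694) → (30.238,62.694) → (30.238,141.833). Closed: final G1 returns to the first vertex.

**Shape 5** — `<path>` cubic bezier, stroke `#000000` → score (S499, F1896). Control points (SVG): P0=(21.053,21.022), P1=(15.749,9.645), P2=(89.827,133.875), P3=(66.262,113.648); sampled at t=k/5. Machine vertices: (21.053,188.220) → (25.980,181.014) → (41.462,154.705) → (59.001,122.737) → (70.100,98.552) → (66.262,95.594). Open path.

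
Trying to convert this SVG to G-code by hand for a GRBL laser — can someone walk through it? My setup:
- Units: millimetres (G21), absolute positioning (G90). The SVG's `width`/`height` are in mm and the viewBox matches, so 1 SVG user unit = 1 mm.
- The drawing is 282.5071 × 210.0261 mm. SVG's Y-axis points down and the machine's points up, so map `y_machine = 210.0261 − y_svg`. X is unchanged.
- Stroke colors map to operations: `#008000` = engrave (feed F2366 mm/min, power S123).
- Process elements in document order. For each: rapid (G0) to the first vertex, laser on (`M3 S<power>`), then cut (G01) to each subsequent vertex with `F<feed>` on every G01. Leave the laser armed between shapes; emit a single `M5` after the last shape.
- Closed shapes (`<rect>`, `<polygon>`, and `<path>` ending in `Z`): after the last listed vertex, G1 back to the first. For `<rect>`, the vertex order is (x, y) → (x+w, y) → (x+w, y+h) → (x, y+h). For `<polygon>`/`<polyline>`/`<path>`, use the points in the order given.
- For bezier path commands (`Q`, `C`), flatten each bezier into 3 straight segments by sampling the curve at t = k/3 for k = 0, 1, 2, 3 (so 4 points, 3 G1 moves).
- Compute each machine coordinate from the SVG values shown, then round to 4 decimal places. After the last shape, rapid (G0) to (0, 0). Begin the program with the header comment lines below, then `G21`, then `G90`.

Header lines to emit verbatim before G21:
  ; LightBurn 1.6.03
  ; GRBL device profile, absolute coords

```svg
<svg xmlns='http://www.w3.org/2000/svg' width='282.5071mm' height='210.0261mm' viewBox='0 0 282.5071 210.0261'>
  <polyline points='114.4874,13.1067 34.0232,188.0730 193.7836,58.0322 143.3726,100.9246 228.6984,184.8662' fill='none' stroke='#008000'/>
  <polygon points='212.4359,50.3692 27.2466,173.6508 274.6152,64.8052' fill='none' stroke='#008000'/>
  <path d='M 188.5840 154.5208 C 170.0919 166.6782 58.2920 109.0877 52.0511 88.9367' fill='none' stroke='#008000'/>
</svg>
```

viewBox `0 0 282.5071 210.0261` with mm width/height → 1 unit = 1 mm. Flip: y_m = 210.0261 − y_svg.

**Shape 1** — `<polyline>` open polyline, stroke `#008000` → engrave (S123, F2366). Machine vertices: (114.4874,196.9194) → (34.0232,21.9531) → (193.7836,151.9939) → (143.3726,109.1015) → (228.6984,25.1599). Open path.

**Shape 2** — `<polygon>` closed polygon, stroke `#008000` → engrave (S123, F2366). Machine vertices: (212.4359,159.6569) → (27.2466,36.3753) → (274.6152,145.2209) → (212.4359,159.6569). Closed: final G1 returns to the first vertex.

**Shape 3** — `<path>` cubic bezier, stroke `#008000` → engrave (S123, F2366). Control points (SVG): P0=(188.5840,154.5208), P1=(170.0919,166.6782), P2=(58.2920,109.0877), P3=(52.0511,88.9367); sampled at t=k/3. Machine vertices: (188.5840,55.5053) → (146.3547,62.6273) → (86.1129,92.4285) → (52.0511,121.0894). Open path.

; LightBurn 1.6.03
; GRBL device profile, absolute coords
G21
G90
G0 X114.4874 Y196.9194
M3 S123
G01 X34.0232 Y21.9531 F2366
G01 X193.7836 Y151.9939 F2366
G01 X143.3726 Y109.1015 F2366
G01 X228.6984 Y25.1599 F2366
G0 X212.4359 Y159.6569
M3 S123
G01 X27.2466 Y36.3753 F2366
G01 X274.6152 Y145.2209 F2366
G01 X212.4359 Y159.6569 F2366
G0 X188.5840 Y55.5053
M3 S123
G01 X146.3547 Y62.6273 F2366
G01 X86.1129 Y92.4285 F2366
G01 X52.0511 Y121.0894 F2366
M5
G0 X0.0000 Y0.0000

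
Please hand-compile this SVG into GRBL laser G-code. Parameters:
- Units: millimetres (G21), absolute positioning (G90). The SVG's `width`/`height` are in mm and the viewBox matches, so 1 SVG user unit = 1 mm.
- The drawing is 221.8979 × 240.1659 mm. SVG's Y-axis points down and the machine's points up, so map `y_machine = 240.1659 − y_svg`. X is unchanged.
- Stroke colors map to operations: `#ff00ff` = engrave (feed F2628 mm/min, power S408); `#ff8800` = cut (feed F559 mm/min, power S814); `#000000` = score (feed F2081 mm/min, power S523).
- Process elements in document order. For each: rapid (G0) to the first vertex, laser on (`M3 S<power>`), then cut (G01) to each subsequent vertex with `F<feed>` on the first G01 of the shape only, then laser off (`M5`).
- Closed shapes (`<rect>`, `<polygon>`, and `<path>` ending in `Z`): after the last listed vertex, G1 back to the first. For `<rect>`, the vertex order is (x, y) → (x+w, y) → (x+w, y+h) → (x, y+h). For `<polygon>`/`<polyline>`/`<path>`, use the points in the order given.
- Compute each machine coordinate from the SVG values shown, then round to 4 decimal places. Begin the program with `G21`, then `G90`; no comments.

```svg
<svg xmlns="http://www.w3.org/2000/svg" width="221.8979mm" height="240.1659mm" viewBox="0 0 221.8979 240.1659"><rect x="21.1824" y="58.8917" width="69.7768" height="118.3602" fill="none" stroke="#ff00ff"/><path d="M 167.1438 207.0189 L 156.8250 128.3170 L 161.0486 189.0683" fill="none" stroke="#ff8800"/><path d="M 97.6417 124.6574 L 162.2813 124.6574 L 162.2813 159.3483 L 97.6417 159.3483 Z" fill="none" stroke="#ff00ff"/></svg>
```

Since the viewBox matches the mm dimensions, user units are millimetres directly. The only transform is the Y-flip y_m = 240.1659 − y_svg.

Shape 1 is a rectangle drawn with `<rect>`. Its stroke #ff00ff means engrave at S408, F2628. After flipping Y the toolpath is (21.1824,181.2742) → (90.9592,181.2742) → (90.9592,62.9140) → (21.1824,62.9140) → (21.1824,181.2742), returning to the start.

Shape 2 is a open polyline drawn with `<path>`. Its stroke #ff8800 means cut at S814, F559. After flipping Y the toolpath is (167.1438,33.1470) → (156.8250,111.8489) → (161.0486,51.0976).

Shape 3 is a rectangle drawn with `<path>`. Its stroke #ff00ff means engrave at S408, F2628. After flipping Y the toolpath is (97.6417,115.5085) → (162.2813,115.5085) → (162.2813,80.8176) → (97.6417,80.8176) → (97.6417,115.5085), returning to the start.

G21
G90
G0 X21.1824 Y181.2742
M3 S408
G01 X90.9592 Y181.2742 F2628
G01 X90.9592 Y62.9140
G01 X21.1824 Y62.9140
G01 X21.1824 Y181.2742
M5
G0 X167.1438 Y33.1470
M3 S814
G01 X156.8250 Y111.8489 F559
G01 X161.0486 Y51.0976
M5
G0 X97.6417 Y115.5085
M3 S408
G01 X162.2813 Y115.5085 F2628
G01 X162.2813 Y80.8176
G01 X97.6417 Y80.8176
G01 X97.6417 Y115.5085
M5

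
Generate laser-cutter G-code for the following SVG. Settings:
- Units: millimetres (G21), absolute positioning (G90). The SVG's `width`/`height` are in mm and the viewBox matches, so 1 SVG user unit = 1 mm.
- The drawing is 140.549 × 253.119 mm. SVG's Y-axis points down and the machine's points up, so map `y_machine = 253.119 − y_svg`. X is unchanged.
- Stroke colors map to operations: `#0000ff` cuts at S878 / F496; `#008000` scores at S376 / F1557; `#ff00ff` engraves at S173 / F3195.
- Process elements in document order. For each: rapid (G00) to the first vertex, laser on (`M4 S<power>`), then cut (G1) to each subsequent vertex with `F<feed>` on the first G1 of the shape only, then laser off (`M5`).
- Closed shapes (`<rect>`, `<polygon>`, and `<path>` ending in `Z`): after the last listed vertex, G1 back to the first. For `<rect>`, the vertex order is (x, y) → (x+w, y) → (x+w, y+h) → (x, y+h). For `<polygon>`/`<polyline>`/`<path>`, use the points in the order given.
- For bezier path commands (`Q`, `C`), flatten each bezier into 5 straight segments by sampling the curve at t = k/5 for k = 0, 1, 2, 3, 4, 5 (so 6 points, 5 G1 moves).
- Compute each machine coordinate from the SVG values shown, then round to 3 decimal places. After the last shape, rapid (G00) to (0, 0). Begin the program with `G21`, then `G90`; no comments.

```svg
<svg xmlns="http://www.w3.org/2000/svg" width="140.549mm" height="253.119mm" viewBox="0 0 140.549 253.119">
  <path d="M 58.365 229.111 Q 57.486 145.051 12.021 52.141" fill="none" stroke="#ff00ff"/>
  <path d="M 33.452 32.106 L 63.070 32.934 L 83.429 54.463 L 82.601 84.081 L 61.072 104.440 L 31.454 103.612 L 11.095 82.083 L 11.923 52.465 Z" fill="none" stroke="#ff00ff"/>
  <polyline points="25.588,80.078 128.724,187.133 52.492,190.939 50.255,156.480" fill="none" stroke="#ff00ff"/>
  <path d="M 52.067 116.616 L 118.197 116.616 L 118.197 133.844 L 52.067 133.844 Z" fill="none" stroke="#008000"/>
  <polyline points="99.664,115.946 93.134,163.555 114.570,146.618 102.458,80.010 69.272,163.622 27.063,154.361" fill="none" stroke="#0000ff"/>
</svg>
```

Since the viewBox matches the mm dimensions, user units are millimetres directly. The only transform is the Y-flip y_m = 253.119 − y_svg.

Shape 1 is a quadratic bezier drawn with `<path>`. Its stroke #ff00ff means engrave at S173, F3195. After flipping Y the toolpath is (58.365,24.008) → (56.230,57.986) → (50.528,92.672) → (41.259,128.066) → (28.424,164.168) → (12.021,200.978).

Shape 2 is a regular polygon drawn with `<path>`. Its stroke #ff00ff means engrave at S173, F3195. After flipping Y the toolpath is (33.452,221.013) → (63.070,220.185) → (83.429,198.656) → (82.601,169.038) → (61.072,148.679) → (31.454,149.507) → (11.095,171.036) → (11.923,200.654) → (33.452,221.013), returning to the start.

Shape 3 is a open polyline drawn with `<polyline>`. Its stroke #ff00ff means engrave at S173, F3195. After flipping Y the toolpath is (25.588,173.041) → (128.724,65.986) → (52.492,62.180) → (50.255,96.639).

Shape 4 is a rectangle drawn with `<path>`. Its stroke #008000 means score at S376, F1557. After flipping Y the toolpath is (52.067,136.503) → (118.197,136.503) → (118.197,119.275) → (52.067,119.275) → (52.067,136.503), returning to the start.

Shape 5 is a open polyline drawn with `<polyline>`. Its stroke #0000ff means cut at S878, F496. After flipping Y the toolpath is (99.664,137.173) → (93.134,89.564) → (114.570,106.501) → (102.458,173.109) → (69.272,89.497) → (27.063,98.758).

G21
G90
G00 X58.365 Y24.008
M4 S173
G1 X56.230 Y57.986 F3195
G1 X50.528 Y92.672
G1 X41.259 Y128.066
G1 X28.424 Y164.168
G1 X12.021 Y200.978
M5
G00 X33.452 Y221.013
M4 S173
G1 X63.070 Y220.185 F3195
G1 X83.429 Y198.656
G1 X82.601 Y169.038
G1 X61.072 Y148.679
G1 X31.454 Y149.507
G1 X11.095 Y171.036
G1 X11.923 Y200.654
G1 X33.452 Y221.013
M5
G00 X25.588 Y173.041
M4 S173
G1 X128.724 Y65.986 F3195
G1 X52.492 Y62.180
G1 X50.255 Y96.639
M5
G00 X52.067 Y136.503
M4 S376
G1 X118.197 Y136.503 F1557
G1 X118.197 Y119.275
G1 X52.067 Y119.275
G1 X52.067 Y136.503
M5
G00 X99.664 Y137.173
M4 S878
G1 X93.134 Y89.564 F496
G1 X114.570 Y106.501
G1 X102.458 Y173.109
G1 X69.272 Y89.497
G1 X27.063 Y98.758
M5
G00 X0.000 Y0.000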